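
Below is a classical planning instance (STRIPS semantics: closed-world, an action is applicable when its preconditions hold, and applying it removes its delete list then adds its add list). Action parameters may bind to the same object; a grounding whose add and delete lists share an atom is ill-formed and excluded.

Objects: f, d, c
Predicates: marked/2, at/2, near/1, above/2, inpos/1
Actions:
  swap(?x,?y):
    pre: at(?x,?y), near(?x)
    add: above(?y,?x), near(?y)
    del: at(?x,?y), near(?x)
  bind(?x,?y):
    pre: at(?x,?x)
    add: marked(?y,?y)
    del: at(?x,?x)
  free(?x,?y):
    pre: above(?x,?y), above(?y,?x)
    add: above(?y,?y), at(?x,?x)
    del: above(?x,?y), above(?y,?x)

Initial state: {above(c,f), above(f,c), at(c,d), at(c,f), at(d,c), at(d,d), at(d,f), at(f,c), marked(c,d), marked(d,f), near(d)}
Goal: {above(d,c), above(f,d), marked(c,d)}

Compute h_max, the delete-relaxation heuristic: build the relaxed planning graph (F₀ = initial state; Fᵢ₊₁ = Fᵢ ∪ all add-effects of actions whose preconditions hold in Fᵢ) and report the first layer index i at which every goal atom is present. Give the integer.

F0 = init (11 atoms)
F1 = F0 ∪ {above(c,c), above(c,d), above(f,d), above(f,f), at(c,c), at(f,f), marked(c,c), marked(d,d), marked(f,f), near(c), near(f)}  (22 atoms)
F2 = F1 ∪ {above(d,c)}  (23 atoms)
goal ⊆ F2  ⇒  h_max = 2

2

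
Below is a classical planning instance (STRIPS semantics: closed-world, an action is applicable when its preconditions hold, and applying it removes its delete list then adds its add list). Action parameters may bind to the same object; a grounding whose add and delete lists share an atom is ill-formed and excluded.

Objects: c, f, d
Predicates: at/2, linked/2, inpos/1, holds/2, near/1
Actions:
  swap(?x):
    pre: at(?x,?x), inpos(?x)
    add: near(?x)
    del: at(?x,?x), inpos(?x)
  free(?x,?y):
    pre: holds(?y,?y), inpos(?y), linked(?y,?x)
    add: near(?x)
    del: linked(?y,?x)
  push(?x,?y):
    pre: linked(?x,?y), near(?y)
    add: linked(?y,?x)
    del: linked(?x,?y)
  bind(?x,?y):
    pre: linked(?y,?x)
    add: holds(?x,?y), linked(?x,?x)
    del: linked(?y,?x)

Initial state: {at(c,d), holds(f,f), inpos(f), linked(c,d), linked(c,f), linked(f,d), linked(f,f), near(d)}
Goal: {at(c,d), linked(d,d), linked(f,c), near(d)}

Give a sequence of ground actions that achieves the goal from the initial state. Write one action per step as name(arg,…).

free(f,f); push(c,f); bind(d,c)

1. free(f,f)  →  {at(c,d), holds(f,f), inpos(f), linked(c,d), linked(c,f), linked(f,d), near(d), near(f)}
2. push(c,f)  →  {at(c,d), holds(f,f), inpos(f), linked(c,d), linked(f,c), linked(f,d), near(d), near(f)}
3. bind(d,c)  →  {at(c,d), holds(d,c), holds(f,f), inpos(f), linked(d,d), linked(f,c), linked(f,d), near(d), near(f)}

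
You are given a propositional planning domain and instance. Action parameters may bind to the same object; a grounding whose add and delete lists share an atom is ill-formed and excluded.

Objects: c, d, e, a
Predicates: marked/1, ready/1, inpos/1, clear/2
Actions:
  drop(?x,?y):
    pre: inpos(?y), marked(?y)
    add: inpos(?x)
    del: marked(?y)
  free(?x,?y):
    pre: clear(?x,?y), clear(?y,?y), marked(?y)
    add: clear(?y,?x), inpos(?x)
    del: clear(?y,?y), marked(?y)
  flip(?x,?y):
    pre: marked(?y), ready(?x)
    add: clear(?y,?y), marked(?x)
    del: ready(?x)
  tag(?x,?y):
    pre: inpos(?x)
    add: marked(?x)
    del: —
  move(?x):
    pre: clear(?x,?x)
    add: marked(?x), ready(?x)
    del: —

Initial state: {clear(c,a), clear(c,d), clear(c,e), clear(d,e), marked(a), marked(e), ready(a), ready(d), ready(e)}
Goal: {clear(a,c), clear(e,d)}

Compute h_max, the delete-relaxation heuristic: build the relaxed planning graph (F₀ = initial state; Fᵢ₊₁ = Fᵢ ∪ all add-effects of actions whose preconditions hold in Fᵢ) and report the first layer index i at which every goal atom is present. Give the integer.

2

F0 = init (9 atoms)
F1 = F0 ∪ {clear(a,a), clear(e,e), marked(d)}  (12 atoms)
F2 = F1 ∪ {clear(a,c), clear(d,d), clear(e,c), clear(e,d), inpos(c), inpos(d)}  (18 atoms)
goal ⊆ F2  ⇒  h_max = 2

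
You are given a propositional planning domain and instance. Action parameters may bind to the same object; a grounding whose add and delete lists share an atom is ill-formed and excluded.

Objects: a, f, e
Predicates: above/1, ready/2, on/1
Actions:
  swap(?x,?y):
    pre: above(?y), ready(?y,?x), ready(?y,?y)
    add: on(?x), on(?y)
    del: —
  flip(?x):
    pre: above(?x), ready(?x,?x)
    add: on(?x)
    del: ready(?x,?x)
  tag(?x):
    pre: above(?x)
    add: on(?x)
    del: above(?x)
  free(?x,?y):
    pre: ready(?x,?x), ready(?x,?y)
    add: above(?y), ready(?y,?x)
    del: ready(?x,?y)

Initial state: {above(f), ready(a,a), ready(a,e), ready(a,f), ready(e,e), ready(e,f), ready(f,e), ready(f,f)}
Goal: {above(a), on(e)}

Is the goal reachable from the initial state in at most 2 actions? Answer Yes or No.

No

1. swap(e,f)  →  {above(f), on(e), on(f), ready(a,a), ready(a,e), ready(a,f), ready(e,e), ready(e,f), ready(f,e), ready(f,f)}
2. free(a,f)  →  {above(f), on(e), on(f), ready(a,a), ready(a,e), ready(e,e), ready(e,f), ready(f,a), ready(f,e), ready(f,f)}
3. free(f,a)  →  {above(a), above(f), on(e), on(f), ready(a,a), ready(a,e), ready(a,f), ready(e,e), ready(e,f), ready(f,e), ready(f,f)}
optimal plan length = 3; 3 > 2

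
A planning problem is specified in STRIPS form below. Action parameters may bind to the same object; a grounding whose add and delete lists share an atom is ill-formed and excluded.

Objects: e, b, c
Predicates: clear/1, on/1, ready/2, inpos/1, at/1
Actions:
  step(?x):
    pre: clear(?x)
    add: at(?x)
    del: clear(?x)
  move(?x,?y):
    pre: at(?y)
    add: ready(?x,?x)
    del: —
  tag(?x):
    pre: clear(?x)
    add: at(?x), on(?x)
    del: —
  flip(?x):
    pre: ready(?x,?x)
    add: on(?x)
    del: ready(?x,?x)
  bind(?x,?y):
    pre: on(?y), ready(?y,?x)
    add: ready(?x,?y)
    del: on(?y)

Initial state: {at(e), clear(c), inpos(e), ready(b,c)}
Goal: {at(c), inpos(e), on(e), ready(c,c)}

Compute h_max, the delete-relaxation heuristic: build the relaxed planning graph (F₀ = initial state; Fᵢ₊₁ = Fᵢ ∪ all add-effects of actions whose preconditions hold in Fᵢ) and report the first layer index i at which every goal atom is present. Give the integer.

F0 = init (4 atoms)
F1 = F0 ∪ {at(c), on(c), ready(b,b), ready(c,c), ready(e,e)}  (9 atoms)
F2 = F1 ∪ {on(b), on(e)}  (11 atoms)
goal ⊆ F2  ⇒  h_max = 2

2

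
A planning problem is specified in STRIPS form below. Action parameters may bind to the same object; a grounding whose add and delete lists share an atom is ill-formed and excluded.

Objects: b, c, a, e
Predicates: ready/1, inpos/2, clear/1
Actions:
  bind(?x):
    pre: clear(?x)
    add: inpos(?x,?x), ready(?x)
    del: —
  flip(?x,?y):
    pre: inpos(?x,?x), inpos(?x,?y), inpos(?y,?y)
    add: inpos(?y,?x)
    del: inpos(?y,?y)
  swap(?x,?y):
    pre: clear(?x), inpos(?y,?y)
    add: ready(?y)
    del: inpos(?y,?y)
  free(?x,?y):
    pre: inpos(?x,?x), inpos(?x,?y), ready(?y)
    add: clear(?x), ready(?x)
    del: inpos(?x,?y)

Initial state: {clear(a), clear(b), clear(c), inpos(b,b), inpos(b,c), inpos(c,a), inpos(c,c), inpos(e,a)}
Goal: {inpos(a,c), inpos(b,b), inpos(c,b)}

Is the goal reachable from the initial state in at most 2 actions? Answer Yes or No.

No

1. bind(a)  →  {clear(a), clear(b), clear(c), inpos(a,a), inpos(b,b), inpos(b,c), inpos(c,a), inpos(c,c), inpos(e,a), ready(a)}
2. flip(c,a)  →  {clear(a), clear(b), clear(c), inpos(a,c), inpos(b,b), inpos(b,c), inpos(c,a), inpos(c,c), inpos(e,a), ready(a)}
3. flip(b,c)  →  {clear(a), clear(b), clear(c), inpos(a,c), inpos(b,b), inpos(b,c), inpos(c,a), inpos(c,b), inpos(e,a), ready(a)}
optimal plan length = 3; 3 > 2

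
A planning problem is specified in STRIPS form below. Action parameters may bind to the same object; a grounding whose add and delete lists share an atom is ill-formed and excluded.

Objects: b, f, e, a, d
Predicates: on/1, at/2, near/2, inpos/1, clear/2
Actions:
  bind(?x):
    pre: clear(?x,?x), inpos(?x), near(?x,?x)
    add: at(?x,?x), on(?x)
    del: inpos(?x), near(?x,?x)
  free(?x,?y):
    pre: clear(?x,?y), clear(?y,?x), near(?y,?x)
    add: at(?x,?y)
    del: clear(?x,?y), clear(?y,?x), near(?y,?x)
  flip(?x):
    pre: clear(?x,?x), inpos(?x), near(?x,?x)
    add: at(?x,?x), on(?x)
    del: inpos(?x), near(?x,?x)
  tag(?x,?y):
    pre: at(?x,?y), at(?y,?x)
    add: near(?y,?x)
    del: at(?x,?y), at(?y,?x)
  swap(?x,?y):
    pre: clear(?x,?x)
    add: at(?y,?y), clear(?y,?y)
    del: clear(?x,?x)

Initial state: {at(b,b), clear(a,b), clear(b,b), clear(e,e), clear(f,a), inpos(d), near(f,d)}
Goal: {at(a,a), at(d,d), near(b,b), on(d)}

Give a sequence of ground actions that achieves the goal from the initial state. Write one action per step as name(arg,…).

tag(b,b); swap(b,a); swap(e,d); tag(d,d); bind(d)

1. tag(b,b)  →  {clear(a,b), clear(b,b), clear(e,e), clear(f,a), inpos(d), near(b,b), near(f,d)}
2. swap(b,a)  →  {at(a,a), clear(a,a), clear(a,b), clear(e,e), clear(f,a), inpos(d), near(b,b), near(f,d)}
3. swap(e,d)  →  {at(a,a), at(d,d), clear(a,a), clear(a,b), clear(d,d), clear(f,a), inpos(d), near(b,b), near(f,d)}
4. tag(d,d)  →  {at(a,a), clear(a,a), clear(a,b), clear(d,d), clear(f,a), inpos(d), near(b,b), near(d,d), near(f,d)}
5. bind(d)  →  {at(a,a), at(d,d), clear(a,a), clear(a,b), clear(d,d), clear(f,a), near(b,b), near(f,d), on(d)}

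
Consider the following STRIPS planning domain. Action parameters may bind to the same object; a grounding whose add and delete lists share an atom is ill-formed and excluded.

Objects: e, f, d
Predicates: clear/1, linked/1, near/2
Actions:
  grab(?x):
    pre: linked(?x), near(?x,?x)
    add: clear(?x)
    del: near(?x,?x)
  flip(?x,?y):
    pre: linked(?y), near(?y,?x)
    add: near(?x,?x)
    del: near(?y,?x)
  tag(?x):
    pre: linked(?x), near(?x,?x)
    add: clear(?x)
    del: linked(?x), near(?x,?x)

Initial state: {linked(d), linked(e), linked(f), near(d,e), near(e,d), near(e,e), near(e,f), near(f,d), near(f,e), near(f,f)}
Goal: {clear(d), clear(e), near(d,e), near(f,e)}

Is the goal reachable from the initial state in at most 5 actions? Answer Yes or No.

1. grab(e)  →  {clear(e), linked(d), linked(e), linked(f), near(d,e), near(e,d), near(e,f), near(f,d), near(f,e), near(f,f)}
2. flip(d,e)  →  {clear(e), linked(d), linked(e), linked(f), near(d,d), near(d,e), near(e,f), near(f,d), near(f,e), near(f,f)}
3. grab(d)  →  {clear(d), clear(e), linked(d), linked(e), linked(f), near(d,e), near(e,f), near(f,d), near(f,e), near(f,f)}
optimal plan length = 3; 3 ≤ 5

Yes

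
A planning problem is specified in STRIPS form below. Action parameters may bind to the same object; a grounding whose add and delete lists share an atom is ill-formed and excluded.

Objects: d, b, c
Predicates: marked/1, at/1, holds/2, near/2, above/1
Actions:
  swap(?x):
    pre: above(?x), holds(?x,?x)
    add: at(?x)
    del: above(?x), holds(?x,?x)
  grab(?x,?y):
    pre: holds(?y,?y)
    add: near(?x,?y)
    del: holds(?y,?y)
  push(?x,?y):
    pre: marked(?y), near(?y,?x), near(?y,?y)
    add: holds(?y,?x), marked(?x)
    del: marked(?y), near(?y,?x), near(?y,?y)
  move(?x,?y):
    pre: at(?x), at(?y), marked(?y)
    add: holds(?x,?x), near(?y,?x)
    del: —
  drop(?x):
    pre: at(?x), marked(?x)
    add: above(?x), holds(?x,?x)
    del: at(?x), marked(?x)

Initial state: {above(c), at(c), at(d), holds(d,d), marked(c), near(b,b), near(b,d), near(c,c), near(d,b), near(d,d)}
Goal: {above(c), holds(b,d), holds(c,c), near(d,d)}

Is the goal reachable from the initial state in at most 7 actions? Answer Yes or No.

Yes

1. grab(c,d)  →  {above(c), at(c), at(d), marked(c), near(b,b), near(b,d), near(c,c), near(c,d), near(d,b), near(d,d)}
2. push(d,c)  →  {above(c), at(c), at(d), holds(c,d), marked(d), near(b,b), near(b,d), near(d,b), near(d,d)}
3. push(b,d)  →  {above(c), at(c), at(d), holds(c,d), holds(d,b), marked(b), near(b,b), near(b,d)}
4. push(d,b)  →  {above(c), at(c), at(d), holds(b,d), holds(c,d), holds(d,b), marked(d)}
5. move(d,d)  →  {above(c), at(c), at(d), holds(b,d), holds(c,d), holds(d,b), holds(d,d), marked(d), near(d,d)}
6. move(c,d)  →  {above(c), at(c), at(d), holds(b,d), holds(c,c), holds(c,d), holds(d,b), holds(d,d), marked(d), near(d,c), near(d,d)}
optimal plan length = 6; 6 ≤ 7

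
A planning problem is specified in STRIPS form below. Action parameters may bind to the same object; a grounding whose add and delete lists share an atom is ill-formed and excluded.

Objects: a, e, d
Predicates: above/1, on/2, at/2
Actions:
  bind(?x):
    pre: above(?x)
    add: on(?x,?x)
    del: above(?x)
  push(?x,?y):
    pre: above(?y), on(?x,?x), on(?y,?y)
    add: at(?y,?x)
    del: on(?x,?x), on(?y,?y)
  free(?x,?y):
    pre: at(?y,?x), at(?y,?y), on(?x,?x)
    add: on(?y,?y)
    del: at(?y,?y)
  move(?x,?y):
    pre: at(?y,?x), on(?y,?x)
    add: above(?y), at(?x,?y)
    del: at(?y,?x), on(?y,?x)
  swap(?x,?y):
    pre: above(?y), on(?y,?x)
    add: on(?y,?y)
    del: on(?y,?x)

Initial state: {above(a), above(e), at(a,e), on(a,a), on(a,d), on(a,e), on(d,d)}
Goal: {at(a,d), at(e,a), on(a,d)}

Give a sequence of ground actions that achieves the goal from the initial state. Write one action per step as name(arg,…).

1. push(d,a)  →  {above(a), above(e), at(a,d), at(a,e), on(a,d), on(a,e)}
2. move(e,a)  →  {above(a), above(e), at(a,d), at(e,a), on(a,d)}

push(d,a); move(e,a)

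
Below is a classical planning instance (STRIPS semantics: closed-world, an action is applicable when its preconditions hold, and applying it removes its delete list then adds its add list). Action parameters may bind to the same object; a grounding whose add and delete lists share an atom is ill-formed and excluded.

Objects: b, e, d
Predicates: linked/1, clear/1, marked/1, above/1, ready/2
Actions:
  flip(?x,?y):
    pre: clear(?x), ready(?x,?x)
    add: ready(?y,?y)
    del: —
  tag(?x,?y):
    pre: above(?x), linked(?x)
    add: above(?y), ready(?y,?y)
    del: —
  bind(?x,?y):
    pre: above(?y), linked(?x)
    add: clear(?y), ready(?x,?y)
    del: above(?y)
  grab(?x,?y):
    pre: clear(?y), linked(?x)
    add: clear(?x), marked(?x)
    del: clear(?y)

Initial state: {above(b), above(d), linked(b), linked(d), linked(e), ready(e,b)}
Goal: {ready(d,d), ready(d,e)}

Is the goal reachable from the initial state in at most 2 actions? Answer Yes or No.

No

1. tag(b,e)  →  {above(b), above(d), above(e), linked(b), linked(d), linked(e), ready(e,b), ready(e,e)}
2. tag(b,d)  →  {above(b), above(d), above(e), linked(b), linked(d), linked(e), ready(d,d), ready(e,b), ready(e,e)}
3. bind(d,e)  →  {above(b), above(d), clear(e), linked(b), linked(d), linked(e), ready(d,d), ready(d,e), ready(e,b), ready(e,e)}
optimal plan length = 3; 3 > 2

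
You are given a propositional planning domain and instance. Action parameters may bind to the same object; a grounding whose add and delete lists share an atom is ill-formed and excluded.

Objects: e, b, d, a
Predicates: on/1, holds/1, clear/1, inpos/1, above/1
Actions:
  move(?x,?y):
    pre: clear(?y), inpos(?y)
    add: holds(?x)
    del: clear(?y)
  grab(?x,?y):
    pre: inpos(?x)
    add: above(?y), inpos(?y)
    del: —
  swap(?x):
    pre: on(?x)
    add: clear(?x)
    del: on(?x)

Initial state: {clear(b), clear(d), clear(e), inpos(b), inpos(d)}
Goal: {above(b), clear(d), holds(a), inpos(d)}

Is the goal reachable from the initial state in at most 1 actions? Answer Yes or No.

No

1. move(a,b)  →  {clear(d), clear(e), holds(a), inpos(b), inpos(d)}
2. grab(b,b)  →  {above(b), clear(d), clear(e), holds(a), inpos(b), inpos(d)}
optimal plan length = 2; 2 > 1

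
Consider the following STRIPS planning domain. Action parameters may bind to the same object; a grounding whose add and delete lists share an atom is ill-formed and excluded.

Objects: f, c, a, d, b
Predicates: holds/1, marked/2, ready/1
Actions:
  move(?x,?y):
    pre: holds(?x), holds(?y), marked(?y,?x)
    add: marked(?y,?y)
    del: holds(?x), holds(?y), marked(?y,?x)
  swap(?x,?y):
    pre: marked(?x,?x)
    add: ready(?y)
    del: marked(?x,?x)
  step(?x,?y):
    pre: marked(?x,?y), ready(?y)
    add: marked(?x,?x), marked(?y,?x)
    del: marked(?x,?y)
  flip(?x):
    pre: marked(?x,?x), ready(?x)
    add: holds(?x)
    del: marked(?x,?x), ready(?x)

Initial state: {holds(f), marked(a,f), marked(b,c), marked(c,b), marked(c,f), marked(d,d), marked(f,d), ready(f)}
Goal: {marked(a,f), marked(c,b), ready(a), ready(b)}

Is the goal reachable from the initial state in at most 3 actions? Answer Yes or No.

1. swap(d,a)  →  {holds(f), marked(a,f), marked(b,c), marked(c,b), marked(c,f), marked(f,d), ready(a), ready(f)}
2. step(c,f)  →  {holds(f), marked(a,f), marked(b,c), marked(c,b), marked(c,c), marked(f,c), marked(f,d), ready(a), ready(f)}
3. swap(c,b)  →  {holds(f), marked(a,f), marked(b,c), marked(c,b), marked(f,c), marked(f,d), ready(a), ready(b), ready(f)}
optimal plan length = 3; 3 ≤ 3

Yes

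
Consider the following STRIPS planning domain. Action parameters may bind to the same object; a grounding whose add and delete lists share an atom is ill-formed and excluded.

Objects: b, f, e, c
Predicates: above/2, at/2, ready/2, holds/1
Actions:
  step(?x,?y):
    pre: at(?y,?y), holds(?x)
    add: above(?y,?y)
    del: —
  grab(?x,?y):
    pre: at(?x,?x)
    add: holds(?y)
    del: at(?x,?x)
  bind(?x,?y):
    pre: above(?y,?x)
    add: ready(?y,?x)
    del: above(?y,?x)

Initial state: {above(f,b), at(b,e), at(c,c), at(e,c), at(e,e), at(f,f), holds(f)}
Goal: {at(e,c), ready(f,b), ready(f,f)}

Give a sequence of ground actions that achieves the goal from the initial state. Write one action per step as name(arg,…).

step(f,f); bind(b,f); bind(f,f)

1. step(f,f)  →  {above(f,b), above(f,f), at(b,e), at(c,c), at(e,c), at(e,e), at(f,f), holds(f)}
2. bind(b,f)  →  {above(f,f), at(b,e), at(c,c), at(e,c), at(e,e), at(f,f), holds(f), ready(f,b)}
3. bind(f,f)  →  {at(b,e), at(c,c), at(e,c), at(e,e), at(f,f), holds(f), ready(f,b), ready(f,f)}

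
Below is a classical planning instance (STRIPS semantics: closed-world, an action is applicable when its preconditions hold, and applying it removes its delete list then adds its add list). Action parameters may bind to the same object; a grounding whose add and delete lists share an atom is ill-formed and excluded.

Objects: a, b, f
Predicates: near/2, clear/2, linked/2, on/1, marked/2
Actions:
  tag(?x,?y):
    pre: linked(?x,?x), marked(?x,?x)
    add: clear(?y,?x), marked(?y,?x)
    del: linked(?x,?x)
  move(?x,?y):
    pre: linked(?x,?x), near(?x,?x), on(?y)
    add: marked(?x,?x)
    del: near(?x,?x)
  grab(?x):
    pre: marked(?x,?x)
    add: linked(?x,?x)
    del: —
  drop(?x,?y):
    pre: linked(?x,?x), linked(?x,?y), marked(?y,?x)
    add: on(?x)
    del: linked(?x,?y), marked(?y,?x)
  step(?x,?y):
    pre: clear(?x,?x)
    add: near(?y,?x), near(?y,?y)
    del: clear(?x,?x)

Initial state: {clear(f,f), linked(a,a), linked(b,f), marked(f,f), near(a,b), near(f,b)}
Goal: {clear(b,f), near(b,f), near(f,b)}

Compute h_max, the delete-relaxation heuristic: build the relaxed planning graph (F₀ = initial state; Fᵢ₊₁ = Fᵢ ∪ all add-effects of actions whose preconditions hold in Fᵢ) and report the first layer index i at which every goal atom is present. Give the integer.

2

F0 = init (6 atoms)
F1 = F0 ∪ {linked(f,f), near(a,a), near(a,f), near(b,b), near(b,f), near(f,f)}  (12 atoms)
F2 = F1 ∪ {clear(a,f), clear(b,f), marked(a,f), marked(b,f), on(f)}  (17 atoms)
goal ⊆ F2  ⇒  h_max = 2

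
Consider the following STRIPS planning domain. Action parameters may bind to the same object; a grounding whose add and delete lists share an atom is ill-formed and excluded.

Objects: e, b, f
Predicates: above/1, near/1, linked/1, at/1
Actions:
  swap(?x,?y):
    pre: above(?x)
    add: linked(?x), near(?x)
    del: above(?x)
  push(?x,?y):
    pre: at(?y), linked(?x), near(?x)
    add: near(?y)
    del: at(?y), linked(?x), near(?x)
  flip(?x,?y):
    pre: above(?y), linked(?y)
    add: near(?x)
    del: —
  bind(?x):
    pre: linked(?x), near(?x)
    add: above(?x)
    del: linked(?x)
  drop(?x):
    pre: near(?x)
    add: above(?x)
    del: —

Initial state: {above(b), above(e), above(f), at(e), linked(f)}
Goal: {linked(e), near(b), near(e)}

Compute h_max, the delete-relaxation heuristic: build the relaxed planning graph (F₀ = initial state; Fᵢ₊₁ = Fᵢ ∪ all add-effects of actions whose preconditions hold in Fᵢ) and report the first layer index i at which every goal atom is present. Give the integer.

1

F0 = init (5 atoms)
F1 = F0 ∪ {linked(b), linked(e), near(b), near(e), near(f)}  (10 atoms)
goal ⊆ F1  ⇒  h_max = 1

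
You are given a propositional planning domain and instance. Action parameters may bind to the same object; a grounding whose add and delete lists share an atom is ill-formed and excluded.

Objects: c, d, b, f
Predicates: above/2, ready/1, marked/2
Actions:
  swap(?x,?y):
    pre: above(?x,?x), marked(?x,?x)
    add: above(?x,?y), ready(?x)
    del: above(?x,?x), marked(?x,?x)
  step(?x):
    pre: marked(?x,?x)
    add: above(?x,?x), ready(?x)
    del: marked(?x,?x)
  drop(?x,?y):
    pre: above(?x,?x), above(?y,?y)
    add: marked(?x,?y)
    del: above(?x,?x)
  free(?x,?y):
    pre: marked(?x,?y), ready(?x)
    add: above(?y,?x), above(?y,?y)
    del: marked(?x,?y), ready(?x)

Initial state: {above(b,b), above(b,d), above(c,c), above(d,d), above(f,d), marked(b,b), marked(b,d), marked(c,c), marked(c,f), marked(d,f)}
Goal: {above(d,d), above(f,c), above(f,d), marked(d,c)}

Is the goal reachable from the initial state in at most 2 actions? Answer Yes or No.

1. swap(b,c)  →  {above(b,c), above(b,d), above(c,c), above(d,d), above(f,d), marked(b,d), marked(c,c), marked(c,f), marked(d,f), ready(b)}
2. step(c)  →  {above(b,c), above(b,d), above(c,c), above(d,d), above(f,d), marked(b,d), marked(c,f), marked(d,f), ready(b), ready(c)}
3. drop(d,c)  →  {above(b,c), above(b,d), above(c,c), above(f,d), marked(b,d), marked(c,f), marked(d,c), marked(d,f), ready(b), ready(c)}
4. free(c,f)  →  {above(b,c), above(b,d), above(c,c), above(f,c), above(f,d), above(f,f), marked(b,d), marked(d,c), marked(d,f), ready(b)}
5. free(b,d)  →  {above(b,c), above(b,d), above(c,c), above(d,b), above(d,d), above(f,c), above(f,d), above(f,f), marked(d,c), marked(d,f)}
optimal plan length = 5; 5 > 2

No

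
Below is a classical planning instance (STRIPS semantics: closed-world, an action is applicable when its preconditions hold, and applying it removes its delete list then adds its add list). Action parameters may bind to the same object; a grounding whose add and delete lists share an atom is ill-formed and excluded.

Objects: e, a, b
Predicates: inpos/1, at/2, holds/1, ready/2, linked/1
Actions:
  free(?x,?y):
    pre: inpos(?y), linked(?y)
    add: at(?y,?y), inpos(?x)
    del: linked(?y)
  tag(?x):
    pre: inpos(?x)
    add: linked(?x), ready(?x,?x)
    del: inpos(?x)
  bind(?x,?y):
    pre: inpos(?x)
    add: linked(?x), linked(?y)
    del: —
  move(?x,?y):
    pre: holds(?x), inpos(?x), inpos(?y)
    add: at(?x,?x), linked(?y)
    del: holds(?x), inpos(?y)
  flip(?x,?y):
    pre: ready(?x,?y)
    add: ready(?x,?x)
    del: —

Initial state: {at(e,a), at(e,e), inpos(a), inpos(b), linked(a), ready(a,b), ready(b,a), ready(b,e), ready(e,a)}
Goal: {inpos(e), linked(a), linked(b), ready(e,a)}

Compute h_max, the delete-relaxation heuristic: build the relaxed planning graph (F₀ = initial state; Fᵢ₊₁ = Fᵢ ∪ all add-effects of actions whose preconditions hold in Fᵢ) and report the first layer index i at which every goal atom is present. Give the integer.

F0 = init (9 atoms)
F1 = F0 ∪ {at(a,a), inpos(e), linked(b), linked(e), ready(a,a), ready(b,b), ready(e,e)}  (16 atoms)
goal ⊆ F1  ⇒  h_max = 1

1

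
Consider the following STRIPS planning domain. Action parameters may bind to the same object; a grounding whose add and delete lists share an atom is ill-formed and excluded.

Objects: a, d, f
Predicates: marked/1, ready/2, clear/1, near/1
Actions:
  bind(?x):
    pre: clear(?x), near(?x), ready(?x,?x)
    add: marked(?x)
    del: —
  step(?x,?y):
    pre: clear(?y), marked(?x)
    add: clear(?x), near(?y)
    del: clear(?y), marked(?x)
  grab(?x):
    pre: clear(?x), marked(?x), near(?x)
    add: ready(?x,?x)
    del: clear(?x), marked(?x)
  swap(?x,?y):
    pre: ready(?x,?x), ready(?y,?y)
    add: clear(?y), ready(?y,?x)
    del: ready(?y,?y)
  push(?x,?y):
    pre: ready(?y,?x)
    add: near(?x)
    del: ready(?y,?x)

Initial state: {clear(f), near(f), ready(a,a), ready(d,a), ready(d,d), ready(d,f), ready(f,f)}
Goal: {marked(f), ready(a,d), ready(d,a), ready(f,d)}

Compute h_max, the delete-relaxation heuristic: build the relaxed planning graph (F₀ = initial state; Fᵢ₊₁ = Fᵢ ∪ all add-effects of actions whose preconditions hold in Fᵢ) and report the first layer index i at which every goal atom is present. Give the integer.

F0 = init (7 atoms)
F1 = F0 ∪ {clear(a), clear(d), marked(f), near(a), near(d), ready(a,d), ready(a,f), ready(f,a), ready(f,d)}  (16 atoms)
goal ⊆ F1  ⇒  h_max = 1

1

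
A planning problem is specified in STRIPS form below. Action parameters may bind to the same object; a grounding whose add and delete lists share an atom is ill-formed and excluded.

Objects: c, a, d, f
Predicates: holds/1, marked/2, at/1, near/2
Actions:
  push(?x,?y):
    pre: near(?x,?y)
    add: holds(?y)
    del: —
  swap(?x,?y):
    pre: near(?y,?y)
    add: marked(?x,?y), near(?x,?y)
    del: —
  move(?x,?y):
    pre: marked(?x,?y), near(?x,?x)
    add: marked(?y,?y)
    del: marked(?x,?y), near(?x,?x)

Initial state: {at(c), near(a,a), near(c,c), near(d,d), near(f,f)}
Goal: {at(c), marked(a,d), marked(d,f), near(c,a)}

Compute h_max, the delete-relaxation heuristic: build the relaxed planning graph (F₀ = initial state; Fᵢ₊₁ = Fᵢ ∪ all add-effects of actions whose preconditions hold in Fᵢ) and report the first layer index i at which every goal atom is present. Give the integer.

F0 = init (5 atoms)
F1 = F0 ∪ {holds(a), holds(c), holds(d), holds(f), marked(a,a), marked(a,c), marked(a,d), marked(a,f), marked(c,a), marked(c,c), marked(c,d), marked(c,f), marked(d,a), marked(d,c), marked(d,d), marked(d,f), marked(f,a), marked(f,c), marked(f,d), marked(f,f), near(a,c), near(a,d), near(a,f), near(c,a), near(c,d), near(c,f), near(d,a), near(d,c), near(d,f), near(f,a), near(f,c), near(f,d)}  (37 atoms)
goal ⊆ F1  ⇒  h_max = 1

1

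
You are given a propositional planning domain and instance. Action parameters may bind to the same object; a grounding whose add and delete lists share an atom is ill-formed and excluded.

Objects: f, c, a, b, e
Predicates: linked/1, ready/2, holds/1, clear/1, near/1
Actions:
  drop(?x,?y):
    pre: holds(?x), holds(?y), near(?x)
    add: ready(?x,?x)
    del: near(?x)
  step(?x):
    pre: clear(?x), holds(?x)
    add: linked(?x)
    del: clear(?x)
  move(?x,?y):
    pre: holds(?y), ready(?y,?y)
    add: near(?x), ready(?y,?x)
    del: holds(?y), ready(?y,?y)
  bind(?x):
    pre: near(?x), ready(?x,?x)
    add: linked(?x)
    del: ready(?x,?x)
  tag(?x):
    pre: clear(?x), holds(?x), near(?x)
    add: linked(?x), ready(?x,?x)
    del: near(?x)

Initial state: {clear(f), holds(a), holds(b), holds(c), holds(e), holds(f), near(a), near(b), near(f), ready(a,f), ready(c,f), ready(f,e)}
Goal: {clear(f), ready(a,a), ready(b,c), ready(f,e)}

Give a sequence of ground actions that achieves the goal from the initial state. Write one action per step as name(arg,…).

1. drop(a,f)  →  {clear(f), holds(a), holds(b), holds(c), holds(e), holds(f), near(b), near(f), ready(a,a), ready(a,f), ready(c,f), ready(f,e)}
2. drop(b,f)  →  {clear(f), holds(a), holds(b), holds(c), holds(e), holds(f), near(f), ready(a,a), ready(a,f), ready(b,b), ready(c,f), ready(f,e)}
3. move(c,b)  →  {clear(f), holds(a), holds(c), holds(e), holds(f), near(c), near(f), ready(a,a), ready(a,f), ready(b,c), ready(c,f), ready(f,e)}

drop(a,f); drop(b,f); move(c,b)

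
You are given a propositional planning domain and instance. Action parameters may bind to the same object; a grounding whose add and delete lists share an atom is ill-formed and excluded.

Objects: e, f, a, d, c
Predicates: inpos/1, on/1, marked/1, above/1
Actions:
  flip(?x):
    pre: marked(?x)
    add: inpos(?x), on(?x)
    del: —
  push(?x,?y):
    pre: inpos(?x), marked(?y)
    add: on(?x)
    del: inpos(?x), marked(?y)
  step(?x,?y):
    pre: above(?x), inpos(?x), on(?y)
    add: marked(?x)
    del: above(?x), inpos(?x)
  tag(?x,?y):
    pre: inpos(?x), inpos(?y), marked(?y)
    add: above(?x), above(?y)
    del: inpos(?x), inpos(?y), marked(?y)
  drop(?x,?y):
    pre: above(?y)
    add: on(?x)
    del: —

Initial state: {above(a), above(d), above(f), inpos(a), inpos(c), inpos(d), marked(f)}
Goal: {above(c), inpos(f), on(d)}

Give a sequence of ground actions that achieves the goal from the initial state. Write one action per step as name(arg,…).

1. flip(f)  →  {above(a), above(d), above(f), inpos(a), inpos(c), inpos(d), inpos(f), marked(f), on(f)}
2. step(d,f)  →  {above(a), above(f), inpos(a), inpos(c), inpos(f), marked(d), marked(f), on(f)}
3. flip(d)  →  {above(a), above(f), inpos(a), inpos(c), inpos(d), inpos(f), marked(d), marked(f), on(d), on(f)}
4. tag(c,d)  →  {above(a), above(c), above(d), above(f), inpos(a), inpos(f), marked(f), on(d), on(f)}

flip(f); step(d,f); flip(d); tag(c,d)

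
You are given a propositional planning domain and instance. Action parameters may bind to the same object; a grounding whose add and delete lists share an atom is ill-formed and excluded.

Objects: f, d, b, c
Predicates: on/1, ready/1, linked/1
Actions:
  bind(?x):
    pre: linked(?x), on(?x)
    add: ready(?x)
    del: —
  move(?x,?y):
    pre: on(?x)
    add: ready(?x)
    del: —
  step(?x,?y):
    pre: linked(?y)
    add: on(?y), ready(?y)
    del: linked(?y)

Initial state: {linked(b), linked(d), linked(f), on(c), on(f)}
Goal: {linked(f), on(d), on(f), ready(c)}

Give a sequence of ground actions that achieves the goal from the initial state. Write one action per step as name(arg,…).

move(c,f); step(f,d)

1. move(c,f)  →  {linked(b), linked(d), linked(f), on(c), on(f), ready(c)}
2. step(f,d)  →  {linked(b), linked(f), on(c), on(d), on(f), ready(c), ready(d)}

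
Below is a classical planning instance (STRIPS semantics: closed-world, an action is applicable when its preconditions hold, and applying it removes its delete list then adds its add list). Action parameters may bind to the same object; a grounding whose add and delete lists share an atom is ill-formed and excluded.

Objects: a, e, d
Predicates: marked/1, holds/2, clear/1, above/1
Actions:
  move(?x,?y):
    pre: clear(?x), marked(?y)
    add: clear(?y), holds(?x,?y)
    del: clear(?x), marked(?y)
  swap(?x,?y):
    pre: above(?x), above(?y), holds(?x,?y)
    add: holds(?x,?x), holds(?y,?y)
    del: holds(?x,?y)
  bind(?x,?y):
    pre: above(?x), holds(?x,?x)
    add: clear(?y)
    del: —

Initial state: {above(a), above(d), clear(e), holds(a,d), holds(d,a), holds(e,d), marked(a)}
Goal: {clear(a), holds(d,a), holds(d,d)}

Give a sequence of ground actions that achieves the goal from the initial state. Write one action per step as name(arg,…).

move(e,a); swap(a,d)

1. move(e,a)  →  {above(a), above(d), clear(a), holds(a,d), holds(d,a), holds(e,a), holds(e,d)}
2. swap(a,d)  →  {above(a), above(d), clear(a), holds(a,a), holds(d,a), holds(d,d), holds(e,a), holds(e,d)}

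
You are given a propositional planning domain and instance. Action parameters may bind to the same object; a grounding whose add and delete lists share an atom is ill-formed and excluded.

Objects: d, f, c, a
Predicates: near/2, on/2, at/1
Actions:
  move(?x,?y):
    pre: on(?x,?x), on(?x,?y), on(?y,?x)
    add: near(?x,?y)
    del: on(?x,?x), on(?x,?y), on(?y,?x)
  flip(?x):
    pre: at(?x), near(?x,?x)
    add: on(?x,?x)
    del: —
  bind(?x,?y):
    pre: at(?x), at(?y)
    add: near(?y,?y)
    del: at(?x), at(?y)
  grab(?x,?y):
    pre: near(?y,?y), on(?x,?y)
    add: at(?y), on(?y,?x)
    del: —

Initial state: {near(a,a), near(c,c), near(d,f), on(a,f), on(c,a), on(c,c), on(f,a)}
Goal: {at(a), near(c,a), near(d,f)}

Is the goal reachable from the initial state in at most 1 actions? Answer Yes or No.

No

1. grab(c,a)  →  {at(a), near(a,a), near(c,c), near(d,f), on(a,c), on(a,f), on(c,a), on(c,c), on(f,a)}
2. move(c,a)  →  {at(a), near(a,a), near(c,a), near(c,c), near(d,f), on(a,f), on(f,a)}
optimal plan length = 2; 2 > 1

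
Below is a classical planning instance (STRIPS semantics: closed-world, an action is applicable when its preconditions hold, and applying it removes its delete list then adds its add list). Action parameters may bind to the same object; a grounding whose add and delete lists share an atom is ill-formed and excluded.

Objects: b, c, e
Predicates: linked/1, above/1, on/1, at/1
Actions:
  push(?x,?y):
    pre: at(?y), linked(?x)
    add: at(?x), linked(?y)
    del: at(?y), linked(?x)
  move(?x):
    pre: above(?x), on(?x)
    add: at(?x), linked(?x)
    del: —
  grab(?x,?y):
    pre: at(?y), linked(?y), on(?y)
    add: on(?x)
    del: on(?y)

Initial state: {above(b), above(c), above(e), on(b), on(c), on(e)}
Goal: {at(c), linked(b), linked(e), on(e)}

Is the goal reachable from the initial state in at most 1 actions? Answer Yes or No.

1. move(b)  →  {above(b), above(c), above(e), at(b), linked(b), on(b), on(c), on(e)}
2. move(c)  →  {above(b), above(c), above(e), at(b), at(c), linked(b), linked(c), on(b), on(c), on(e)}
3. move(e)  →  {above(b), above(c), above(e), at(b), at(c), at(e), linked(b), linked(c), linked(e), on(b), on(c), on(e)}
optimal plan length = 3; 3 > 1

No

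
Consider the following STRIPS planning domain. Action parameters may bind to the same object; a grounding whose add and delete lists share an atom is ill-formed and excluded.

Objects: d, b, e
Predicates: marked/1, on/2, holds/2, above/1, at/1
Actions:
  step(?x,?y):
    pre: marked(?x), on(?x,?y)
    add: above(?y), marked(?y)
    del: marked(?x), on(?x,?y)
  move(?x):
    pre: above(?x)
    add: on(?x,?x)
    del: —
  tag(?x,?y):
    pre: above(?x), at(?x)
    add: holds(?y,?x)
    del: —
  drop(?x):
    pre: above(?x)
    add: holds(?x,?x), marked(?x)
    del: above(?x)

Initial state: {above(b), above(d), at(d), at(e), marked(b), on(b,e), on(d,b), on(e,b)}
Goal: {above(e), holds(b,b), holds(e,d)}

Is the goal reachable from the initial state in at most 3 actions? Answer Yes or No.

Yes

1. step(b,e)  →  {above(b), above(d), above(e), at(d), at(e), marked(e), on(d,b), on(e,b)}
2. tag(d,e)  →  {above(b), above(d), above(e), at(d), at(e), holds(e,d), marked(e), on(d,b), on(e,b)}
3. drop(b)  →  {above(d), above(e), at(d), at(e), holds(b,b), holds(e,d), marked(b), marked(e), on(d,b), on(e,b)}
optimal plan length = 3; 3 ≤ 3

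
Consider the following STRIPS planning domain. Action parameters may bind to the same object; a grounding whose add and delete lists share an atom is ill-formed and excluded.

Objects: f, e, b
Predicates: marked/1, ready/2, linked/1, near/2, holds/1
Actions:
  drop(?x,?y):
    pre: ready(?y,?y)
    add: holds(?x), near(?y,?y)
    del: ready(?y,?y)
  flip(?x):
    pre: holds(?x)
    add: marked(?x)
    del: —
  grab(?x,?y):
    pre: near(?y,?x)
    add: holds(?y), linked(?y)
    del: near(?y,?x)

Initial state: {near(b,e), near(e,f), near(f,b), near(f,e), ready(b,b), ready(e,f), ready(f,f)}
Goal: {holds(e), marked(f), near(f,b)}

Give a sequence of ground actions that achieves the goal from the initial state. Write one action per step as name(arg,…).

drop(f,f); drop(e,b); flip(f)

1. drop(f,f)  →  {holds(f), near(b,e), near(e,f), near(f,b), near(f,e), near(f,f), ready(b,b), ready(e,f)}
2. drop(e,b)  →  {holds(e), holds(f), near(b,b), near(b,e), near(e,f), near(f,b), near(f,e), near(f,f), ready(e,f)}
3. flip(f)  →  {holds(e), holds(f), marked(f), near(b,b), near(b,e), near(e,f), near(f,b), near(f,e), near(f,f), ready(e,f)}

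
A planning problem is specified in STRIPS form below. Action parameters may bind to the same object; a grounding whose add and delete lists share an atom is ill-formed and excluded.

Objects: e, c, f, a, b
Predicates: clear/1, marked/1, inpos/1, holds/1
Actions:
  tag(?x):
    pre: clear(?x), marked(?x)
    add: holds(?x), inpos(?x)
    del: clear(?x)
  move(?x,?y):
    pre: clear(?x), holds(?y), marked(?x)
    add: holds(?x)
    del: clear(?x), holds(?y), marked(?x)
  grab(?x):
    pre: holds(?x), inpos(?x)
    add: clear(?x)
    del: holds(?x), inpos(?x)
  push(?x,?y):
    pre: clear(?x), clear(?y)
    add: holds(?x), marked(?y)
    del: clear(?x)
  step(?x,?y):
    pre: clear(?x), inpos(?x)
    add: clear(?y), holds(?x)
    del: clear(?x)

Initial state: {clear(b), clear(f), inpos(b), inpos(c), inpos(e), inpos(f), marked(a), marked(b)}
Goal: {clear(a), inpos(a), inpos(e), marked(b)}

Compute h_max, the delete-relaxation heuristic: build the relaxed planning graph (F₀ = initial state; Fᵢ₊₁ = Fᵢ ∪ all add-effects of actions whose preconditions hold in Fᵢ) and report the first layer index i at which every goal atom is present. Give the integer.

F0 = init (8 atoms)
F1 = F0 ∪ {clear(a), clear(c), clear(e), holds(b), holds(f), marked(f)}  (14 atoms)
F2 = F1 ∪ {holds(a), holds(c), holds(e), inpos(a), marked(c), marked(e)}  (20 atoms)
goal ⊆ F2  ⇒  h_max = 2

2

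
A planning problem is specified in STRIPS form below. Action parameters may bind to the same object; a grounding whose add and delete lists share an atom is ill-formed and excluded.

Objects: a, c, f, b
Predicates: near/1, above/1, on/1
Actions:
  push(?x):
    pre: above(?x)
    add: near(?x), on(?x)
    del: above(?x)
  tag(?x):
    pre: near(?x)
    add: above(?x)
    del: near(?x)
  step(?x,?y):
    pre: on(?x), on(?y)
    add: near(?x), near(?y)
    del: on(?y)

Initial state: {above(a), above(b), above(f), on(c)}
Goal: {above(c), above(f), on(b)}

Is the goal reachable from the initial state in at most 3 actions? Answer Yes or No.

Yes

1. push(b)  →  {above(a), above(f), near(b), on(b), on(c)}
2. step(c,c)  →  {above(a), above(f), near(b), near(c), on(b)}
3. tag(c)  →  {above(a), above(c), above(f), near(b), on(b)}
optimal plan length = 3; 3 ≤ 3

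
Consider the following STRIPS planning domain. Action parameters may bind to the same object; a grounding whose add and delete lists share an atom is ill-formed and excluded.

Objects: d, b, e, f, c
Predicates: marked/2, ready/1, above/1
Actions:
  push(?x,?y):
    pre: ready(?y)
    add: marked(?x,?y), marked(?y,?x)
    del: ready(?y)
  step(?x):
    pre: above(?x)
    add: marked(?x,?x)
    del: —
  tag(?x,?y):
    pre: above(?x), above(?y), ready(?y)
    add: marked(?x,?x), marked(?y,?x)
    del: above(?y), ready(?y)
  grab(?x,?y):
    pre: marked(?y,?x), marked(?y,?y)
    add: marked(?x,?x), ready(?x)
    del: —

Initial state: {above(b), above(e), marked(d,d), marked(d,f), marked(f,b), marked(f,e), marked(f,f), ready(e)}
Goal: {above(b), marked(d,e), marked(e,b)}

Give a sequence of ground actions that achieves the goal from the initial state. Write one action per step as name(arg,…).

push(d,e); grab(b,f); push(e,b)

1. push(d,e)  →  {above(b), above(e), marked(d,d), marked(d,e), marked(d,f), marked(e,d), marked(f,b), marked(f,e), marked(f,f)}
2. grab(b,f)  →  {above(b), above(e), marked(b,b), marked(d,d), marked(d,e), marked(d,f), marked(e,d), marked(f,b), marked(f,e), marked(f,f), ready(b)}
3. push(e,b)  →  {above(b), above(e), marked(b,b), marked(b,e), marked(d,d), marked(d,e), marked(d,f), marked(e,b), marked(e,d), marked(f,b), marked(f,e), marked(f,f)}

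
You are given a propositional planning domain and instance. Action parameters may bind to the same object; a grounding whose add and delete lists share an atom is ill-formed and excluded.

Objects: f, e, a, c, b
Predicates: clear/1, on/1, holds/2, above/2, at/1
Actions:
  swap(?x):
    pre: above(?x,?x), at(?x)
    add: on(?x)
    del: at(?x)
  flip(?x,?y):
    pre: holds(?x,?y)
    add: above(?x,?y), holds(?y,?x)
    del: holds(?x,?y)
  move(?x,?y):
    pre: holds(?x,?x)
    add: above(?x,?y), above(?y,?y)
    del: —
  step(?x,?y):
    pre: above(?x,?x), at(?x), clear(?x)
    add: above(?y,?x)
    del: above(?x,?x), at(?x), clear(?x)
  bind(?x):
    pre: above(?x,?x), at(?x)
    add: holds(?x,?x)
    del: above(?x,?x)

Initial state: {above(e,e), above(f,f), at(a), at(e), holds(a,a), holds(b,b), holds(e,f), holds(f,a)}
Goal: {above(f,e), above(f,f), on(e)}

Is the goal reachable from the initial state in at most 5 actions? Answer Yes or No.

Yes

1. swap(e)  →  {above(e,e), above(f,f), at(a), holds(a,a), holds(b,b), holds(e,f), holds(f,a), on(e)}
2. flip(e,f)  →  {above(e,e), above(e,f), above(f,f), at(a), holds(a,a), holds(b,b), holds(f,a), holds(f,e), on(e)}
3. flip(f,e)  →  {above(e,e), above(e,f), above(f,e), above(f,f), at(a), holds(a,a), holds(b,b), holds(e,f), holds(f,a), on(e)}
optimal plan length = 3; 3 ≤ 5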